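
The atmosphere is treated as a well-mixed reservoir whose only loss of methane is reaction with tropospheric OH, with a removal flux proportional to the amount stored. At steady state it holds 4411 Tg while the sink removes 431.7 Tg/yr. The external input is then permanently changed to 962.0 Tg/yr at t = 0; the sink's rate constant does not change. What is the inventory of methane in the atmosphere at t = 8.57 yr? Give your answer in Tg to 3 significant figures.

The sink rate constant is k = F₀/M₀ = 431.7/4411 = 0.09787 yr⁻¹.
Solving dM/dt = F₁ − kM with M(0) = M₀ gives M(t) = F₁/k + (M₀ − F₁/k)·e^(−kt).
F₁/k = 962.0/0.09787 = 9829.5 Tg; kt = 0.09787 × 8.57 = 0.8387, e^(−kt) = 0.4323.
M(8.57) = 9829.5 + (4411 − 9829.5) × 0.4323 = 9829.5 − 2342 = 7487.3 Tg.

7490 Tg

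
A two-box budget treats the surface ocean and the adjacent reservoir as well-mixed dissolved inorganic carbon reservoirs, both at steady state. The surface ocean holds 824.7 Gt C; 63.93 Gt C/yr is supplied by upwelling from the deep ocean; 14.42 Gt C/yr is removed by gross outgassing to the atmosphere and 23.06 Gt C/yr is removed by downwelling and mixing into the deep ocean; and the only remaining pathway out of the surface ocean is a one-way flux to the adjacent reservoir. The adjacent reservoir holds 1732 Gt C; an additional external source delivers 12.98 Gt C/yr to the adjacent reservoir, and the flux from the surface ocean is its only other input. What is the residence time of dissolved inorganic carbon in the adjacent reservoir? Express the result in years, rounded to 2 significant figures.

44 yr

Balance the surface ocean: ΣF_in = 63.930 Gt C/yr.
Flux to the adjacent reservoir = ΣF_in − (14.42 + 23.06) = 26.450 Gt C/yr.
Total input to the adjacent reservoir = 26.450 + 12.98 = 39.430 Gt C/yr; at steady state this equals its total output.
τ = M / F = 1732 / 39.430 = 43.93 yr.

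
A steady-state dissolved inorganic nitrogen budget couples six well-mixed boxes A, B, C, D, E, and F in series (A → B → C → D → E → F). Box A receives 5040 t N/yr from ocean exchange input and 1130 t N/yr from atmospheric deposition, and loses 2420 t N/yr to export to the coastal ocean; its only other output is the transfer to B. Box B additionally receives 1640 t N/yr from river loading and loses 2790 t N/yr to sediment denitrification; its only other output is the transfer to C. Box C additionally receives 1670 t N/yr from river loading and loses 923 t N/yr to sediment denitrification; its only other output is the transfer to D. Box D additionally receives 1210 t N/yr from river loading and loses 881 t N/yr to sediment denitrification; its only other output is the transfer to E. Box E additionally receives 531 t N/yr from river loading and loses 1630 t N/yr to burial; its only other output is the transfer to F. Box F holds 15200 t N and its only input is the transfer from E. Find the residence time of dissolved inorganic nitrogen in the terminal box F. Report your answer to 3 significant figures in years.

Box A: F(A→B) = (5040 + 1130) − 2420 = 3750.0 t N/yr.
Box B: F(B→C) = (3750.0 + 1640) − 2790 = 2600.0 t N/yr.
Box C: F(C→D) = (2600.0 + 1670) − 923 = 3347.0 t N/yr.
Box D: F(D→E) = (3347.0 + 1210) − 881 = 3676.0 t N/yr.
Box E: F(E→F) = (3676.0 + 531) − 1630 = 2577.0 t N/yr.
Box F throughput = its input = 2577.0 t N/yr; τ = 15200 / 2577.0 = 5.898 yr.

5.90 yr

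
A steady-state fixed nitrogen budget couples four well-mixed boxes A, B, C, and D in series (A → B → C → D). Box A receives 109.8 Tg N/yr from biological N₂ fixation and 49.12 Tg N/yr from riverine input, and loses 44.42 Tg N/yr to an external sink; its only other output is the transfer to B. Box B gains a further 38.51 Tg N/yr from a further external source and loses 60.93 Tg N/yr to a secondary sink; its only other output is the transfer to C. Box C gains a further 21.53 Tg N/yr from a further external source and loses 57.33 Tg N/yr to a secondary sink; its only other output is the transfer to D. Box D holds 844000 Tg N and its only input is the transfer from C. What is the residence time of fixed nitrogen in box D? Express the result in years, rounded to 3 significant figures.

15000 yr

Box A: F(A→B) = (109.8 + 49.12) − 44.42 = 114.50 Tg N/yr.
Box B: F(B→C) = (114.50 + 38.51) − 60.93 = 92.080 Tg N/yr.
Box C: F(C→D) = (92.080 + 21.53) − 57.33 = 56.280 Tg N/yr.
Box D throughput = its input = 56.280 Tg N/yr; τ = 844000 / 56.280 = 15000 yr.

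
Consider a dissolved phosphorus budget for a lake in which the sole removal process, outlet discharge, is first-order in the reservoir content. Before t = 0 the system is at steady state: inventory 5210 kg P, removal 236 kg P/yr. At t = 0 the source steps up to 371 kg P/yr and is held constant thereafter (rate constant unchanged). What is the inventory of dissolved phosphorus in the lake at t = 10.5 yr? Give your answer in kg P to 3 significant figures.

6340 kg P

τ = M₀/F₀ = 5210/236 = 22.08 yr; rate constant k = 1/τ.
New steady state M_∞ = F₁/k = F₁·τ = 371 × 22.08 = 8190.3 kg P.
M(t) = M_∞ + (M₀ − M_∞)·e^(−t/τ); t/τ = 10.5/22.08 = 0.4756, so e^(−t/τ) = 0.6215.
M(t) = 8190.3 − 2980 × 0.6215 = 6338.1 kg P.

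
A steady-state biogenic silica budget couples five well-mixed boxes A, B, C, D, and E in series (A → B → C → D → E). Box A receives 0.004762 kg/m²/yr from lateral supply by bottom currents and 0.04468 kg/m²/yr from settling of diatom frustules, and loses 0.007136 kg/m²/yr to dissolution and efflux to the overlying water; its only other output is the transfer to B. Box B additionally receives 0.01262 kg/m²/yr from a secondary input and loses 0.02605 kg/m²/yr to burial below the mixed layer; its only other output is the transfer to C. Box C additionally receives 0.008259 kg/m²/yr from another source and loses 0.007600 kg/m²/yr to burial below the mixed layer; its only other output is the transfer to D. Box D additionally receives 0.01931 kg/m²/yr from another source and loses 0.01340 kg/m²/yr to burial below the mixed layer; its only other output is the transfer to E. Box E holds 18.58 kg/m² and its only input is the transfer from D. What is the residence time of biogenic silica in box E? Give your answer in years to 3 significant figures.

524 yr

Box A: F(A→B) = (0.004762 + 0.04468) − 0.007136 = 0.042306 kg/m²/yr.
Box B: F(B→C) = (0.042306 + 0.01262) − 0.02605 = 0.028876 kg/m²/yr.
Box C: F(C→D) = (0.028876 + 0.008259) − 0.007600 = 0.029535 kg/m²/yr.
Box D: F(D→E) = (0.029535 + 0.01931) − 0.01340 = 0.035445 kg/m²/yr.
Box E throughput = its input = 0.035445 kg/m²/yr; τ = 18.58 / 0.035445 = 524.2 yr.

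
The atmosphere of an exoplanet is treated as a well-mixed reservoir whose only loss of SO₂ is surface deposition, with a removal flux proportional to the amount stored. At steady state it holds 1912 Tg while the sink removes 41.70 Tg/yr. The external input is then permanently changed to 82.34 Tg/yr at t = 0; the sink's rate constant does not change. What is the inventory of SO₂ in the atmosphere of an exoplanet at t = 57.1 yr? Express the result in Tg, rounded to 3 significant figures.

τ = M₀/F₀ = 1912/41.70 = 45.85 yr; rate constant k = 1/τ.
New steady state M_∞ = F₁/k = F₁·τ = 82.34 × 45.85 = 3775.4 Tg.
M(t) = M_∞ + (M₀ − M_∞)·e^(−t/τ); t/τ = 57.1/45.85 = 1.245, so e^(−t/τ) = 0.2878.
M(t) = 3775.4 − 1863 × 0.2878 = 3239.0 Tg.

3240 Tg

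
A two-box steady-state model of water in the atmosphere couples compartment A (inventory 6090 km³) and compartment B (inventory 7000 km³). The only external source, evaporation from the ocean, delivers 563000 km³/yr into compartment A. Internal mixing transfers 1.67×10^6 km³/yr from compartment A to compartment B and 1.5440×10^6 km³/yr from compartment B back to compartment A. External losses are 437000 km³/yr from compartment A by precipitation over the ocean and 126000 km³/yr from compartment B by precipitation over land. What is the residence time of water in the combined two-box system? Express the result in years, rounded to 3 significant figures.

0.0233 yr

Treat the two boxes together as one reservoir: the mixing fluxes between them are internal recycling, so τ = ΣM / Σ(external losses).
M_total = 6090 + 7000 = 13090 km³.
ΣF_external_out = 437000 + 126000 = 563000 km³/yr.
τ = M_total / ΣF_ext = 13090 / 563000 = 0.02325 yr.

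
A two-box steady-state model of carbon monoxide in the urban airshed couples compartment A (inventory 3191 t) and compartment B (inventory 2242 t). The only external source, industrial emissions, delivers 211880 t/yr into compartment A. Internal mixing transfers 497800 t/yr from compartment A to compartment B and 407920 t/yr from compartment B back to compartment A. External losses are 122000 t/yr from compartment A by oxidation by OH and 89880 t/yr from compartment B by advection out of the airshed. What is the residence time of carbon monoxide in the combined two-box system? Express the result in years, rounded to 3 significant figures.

Treat the two boxes together as one reservoir: the mixing fluxes between them are internal recycling, so τ = ΣM / Σ(external losses).
M_total = 3191 + 2242 = 5433.0 t.
ΣF_external_out = 122000 + 89880 = 211880 t/yr.
τ = M_total / ΣF_ext = 5433.0 / 211880 = 0.02564 yr.

0.0256 yr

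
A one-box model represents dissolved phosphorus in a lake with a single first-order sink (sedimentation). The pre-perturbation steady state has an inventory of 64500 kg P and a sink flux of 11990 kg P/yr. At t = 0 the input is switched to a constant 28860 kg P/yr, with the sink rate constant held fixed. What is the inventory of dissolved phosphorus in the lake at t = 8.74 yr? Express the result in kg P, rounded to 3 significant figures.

137000 kg P

Residence time τ = M₀/F₀ = 5.379 yr. The eventual steady state is M_∞ = M₀·(F₁/F₀) = 64500 × 28860/11990 = 155250 kg P.
The anomaly ΔM(t) = M(t) − M_∞ decays as ΔM₀·e^(−t/τ) with ΔM₀ = 64500 − 155250 = −90750 kg P.
At t = 8.74 yr, e^(−t/τ) = e^(−1.625) = 0.1970, so ΔM = −17880 kg P and M = 155250 − 17880 = 137380 kg P.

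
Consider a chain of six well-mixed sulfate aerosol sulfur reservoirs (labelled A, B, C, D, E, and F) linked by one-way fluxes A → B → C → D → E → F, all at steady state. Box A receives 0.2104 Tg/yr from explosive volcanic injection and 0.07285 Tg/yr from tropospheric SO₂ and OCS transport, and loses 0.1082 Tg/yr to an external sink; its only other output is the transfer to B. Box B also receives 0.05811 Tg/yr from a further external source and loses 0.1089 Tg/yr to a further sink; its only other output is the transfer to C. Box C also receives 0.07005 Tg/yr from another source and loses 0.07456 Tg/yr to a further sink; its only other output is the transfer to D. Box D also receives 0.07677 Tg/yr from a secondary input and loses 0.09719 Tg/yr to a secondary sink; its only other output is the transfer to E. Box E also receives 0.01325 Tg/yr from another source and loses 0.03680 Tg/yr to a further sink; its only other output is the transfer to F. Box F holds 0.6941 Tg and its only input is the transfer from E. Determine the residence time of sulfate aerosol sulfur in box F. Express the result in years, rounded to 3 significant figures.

Box A: F(A→B) = (0.2104 + 0.07285) − 0.1082 = 0.17505 Tg/yr.
Box B: F(B→C) = (0.17505 + 0.05811) − 0.1089 = 0.12426 Tg/yr.
Box C: F(C→D) = (0.12426 + 0.07005) − 0.07456 = 0.11975 Tg/yr.
Box D: F(D→E) = (0.11975 + 0.07677) − 0.09719 = 0.099330 Tg/yr.
Box E: F(E→F) = (0.099330 + 0.01325) − 0.03680 = 0.075780 Tg/yr.
Box F throughput = its input = 0.075780 Tg/yr; τ = 0.6941 / 0.075780 = 9.159 yr.

9.16 yr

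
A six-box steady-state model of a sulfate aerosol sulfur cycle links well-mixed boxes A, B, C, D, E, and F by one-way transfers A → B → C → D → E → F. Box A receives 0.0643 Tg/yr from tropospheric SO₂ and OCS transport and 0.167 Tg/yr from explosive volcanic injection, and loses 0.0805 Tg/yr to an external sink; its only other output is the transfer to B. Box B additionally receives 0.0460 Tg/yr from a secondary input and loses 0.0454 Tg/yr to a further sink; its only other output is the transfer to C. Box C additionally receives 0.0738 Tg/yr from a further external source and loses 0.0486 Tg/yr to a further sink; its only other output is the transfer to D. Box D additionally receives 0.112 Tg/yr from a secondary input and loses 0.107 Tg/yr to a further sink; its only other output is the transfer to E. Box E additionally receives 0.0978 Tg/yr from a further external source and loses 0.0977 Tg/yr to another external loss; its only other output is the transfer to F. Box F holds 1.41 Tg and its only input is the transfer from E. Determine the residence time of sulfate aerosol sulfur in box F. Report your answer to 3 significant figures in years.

Box A: F(A→B) = (0.0643 + 0.167) − 0.0805 = 0.15080 Tg/yr.
Box B: F(B→C) = (0.15080 + 0.0460) − 0.0454 = 0.15140 Tg/yr.
Box C: F(C→D) = (0.15140 + 0.0738) − 0.0486 = 0.17660 Tg/yr.
Box D: F(D→E) = (0.17660 + 0.112) − 0.107 = 0.18160 Tg/yr.
Box E: F(E→F) = (0.18160 + 0.0978) − 0.0977 = 0.18170 Tg/yr.
Box F throughput = its input = 0.18170 Tg/yr; τ = 1.41 / 0.18170 = 7.760 yr.

7.76 yr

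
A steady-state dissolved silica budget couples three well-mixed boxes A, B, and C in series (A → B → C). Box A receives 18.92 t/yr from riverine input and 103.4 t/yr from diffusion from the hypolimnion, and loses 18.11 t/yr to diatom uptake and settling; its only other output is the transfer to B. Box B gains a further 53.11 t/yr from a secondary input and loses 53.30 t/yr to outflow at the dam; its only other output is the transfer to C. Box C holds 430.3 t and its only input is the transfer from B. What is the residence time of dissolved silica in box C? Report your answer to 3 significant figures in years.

4.14 yr

Box A: F(A→B) = (18.92 + 103.4) − 18.11 = 104.21 t/yr.
Box B: F(B→C) = (104.21 + 53.11) − 53.30 = 104.02 t/yr.
Box C throughput = its input = 104.02 t/yr; τ = 430.3 / 104.02 = 4.137 yr.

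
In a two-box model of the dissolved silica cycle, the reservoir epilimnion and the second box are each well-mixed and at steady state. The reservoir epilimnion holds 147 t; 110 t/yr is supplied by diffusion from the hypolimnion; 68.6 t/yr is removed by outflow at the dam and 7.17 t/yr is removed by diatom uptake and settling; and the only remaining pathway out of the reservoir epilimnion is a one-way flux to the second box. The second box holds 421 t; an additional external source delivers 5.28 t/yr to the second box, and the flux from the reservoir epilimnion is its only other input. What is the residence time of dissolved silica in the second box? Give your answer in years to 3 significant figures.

Balance the reservoir epilimnion: ΣF_in = 110.00 t/yr.
Flux to the second box = ΣF_in − (68.6 + 7.17) = 34.230 t/yr.
Total input to the second box = 34.230 + 5.28 = 39.510 t/yr; at steady state this equals its total output.
τ = M / F = 421 / 39.510 = 10.66 yr.

10.7 yr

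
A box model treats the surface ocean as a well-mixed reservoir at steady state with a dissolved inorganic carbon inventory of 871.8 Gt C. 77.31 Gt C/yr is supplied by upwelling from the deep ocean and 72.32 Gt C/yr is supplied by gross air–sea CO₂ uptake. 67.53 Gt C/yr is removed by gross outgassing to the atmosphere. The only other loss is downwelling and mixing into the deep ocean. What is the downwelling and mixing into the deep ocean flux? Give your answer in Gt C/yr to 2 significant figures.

82 Gt C/yr

At steady state ΣF_in = ΣF_out.
ΣF_in = 77.31 + 72.32 = 149.63 Gt C/yr.
Downwelling and mixing into the deep ocean flux = ΣF_in − (67.53) = 149.63 − 67.53 = 82.10 Gt C/yr.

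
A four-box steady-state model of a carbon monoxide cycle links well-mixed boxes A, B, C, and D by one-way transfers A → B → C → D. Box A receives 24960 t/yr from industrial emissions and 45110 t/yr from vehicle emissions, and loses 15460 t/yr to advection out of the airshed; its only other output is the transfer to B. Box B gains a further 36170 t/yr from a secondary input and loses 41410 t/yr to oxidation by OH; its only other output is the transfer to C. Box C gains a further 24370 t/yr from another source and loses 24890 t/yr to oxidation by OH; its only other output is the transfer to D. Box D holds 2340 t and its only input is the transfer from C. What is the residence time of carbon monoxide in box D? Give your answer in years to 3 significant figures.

0.0479 yr

Box A: F(A→B) = (24960 + 45110) − 15460 = 54610 t/yr.
Box B: F(B→C) = (54610 + 36170) − 41410 = 49370 t/yr.
Box C: F(C→D) = (49370 + 24370) − 24890 = 48850 t/yr.
Box D throughput = its input = 48850 t/yr; τ = 2340 / 48850 = 0.04790 yr.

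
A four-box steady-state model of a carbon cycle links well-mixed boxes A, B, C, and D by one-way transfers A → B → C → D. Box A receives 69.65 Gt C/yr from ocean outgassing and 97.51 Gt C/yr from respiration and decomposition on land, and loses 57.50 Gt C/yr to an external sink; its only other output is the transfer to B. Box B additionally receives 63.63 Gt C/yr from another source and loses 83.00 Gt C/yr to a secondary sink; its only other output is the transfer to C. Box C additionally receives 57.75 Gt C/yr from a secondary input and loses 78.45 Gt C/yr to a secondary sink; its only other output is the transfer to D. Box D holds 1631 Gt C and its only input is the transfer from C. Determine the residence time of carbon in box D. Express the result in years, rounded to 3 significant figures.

23.4 yr

Box A: F(A→B) = (69.65 + 97.51) − 57.50 = 109.66 Gt C/yr.
Box B: F(B→C) = (109.66 + 63.63) − 83.00 = 90.290 Gt C/yr.
Box C: F(C→D) = (90.290 + 57.75) − 78.45 = 69.590 Gt C/yr.
Box D throughput = its input = 69.590 Gt C/yr; τ = 1631 / 69.590 = 23.44 yr.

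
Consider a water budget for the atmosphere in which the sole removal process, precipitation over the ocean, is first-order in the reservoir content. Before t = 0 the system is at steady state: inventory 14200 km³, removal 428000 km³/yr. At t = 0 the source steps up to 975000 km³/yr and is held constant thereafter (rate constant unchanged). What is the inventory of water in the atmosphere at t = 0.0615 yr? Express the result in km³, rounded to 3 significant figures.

29500 km³

τ = M₀/F₀ = 14200/428000 = 0.03318 yr; rate constant k = 1/τ.
New steady state M_∞ = F₁/k = F₁·τ = 975000 × 0.03318 = 32348 km³.
M(t) = M_∞ + (M₀ − M_∞)·e^(−t/τ); t/τ = 0.0615/0.03318 = 1.854, so e^(−t/τ) = 0.1567.
M(t) = 32348 − 18150 × 0.1567 = 29505 km³.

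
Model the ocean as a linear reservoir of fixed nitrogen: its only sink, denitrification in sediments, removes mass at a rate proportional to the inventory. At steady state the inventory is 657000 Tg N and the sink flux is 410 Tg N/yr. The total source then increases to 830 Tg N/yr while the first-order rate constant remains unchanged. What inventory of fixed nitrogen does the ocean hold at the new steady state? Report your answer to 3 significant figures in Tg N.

1.33×10^6 Tg N

Rate constant k = F/M = 410 / 657000 = 0.0006240 yr⁻¹.
At the new steady state, source = k·M_new ⇒ M_new = 830 / 0.0006240 = 1.330×10^6 Tg N.
(Equivalently M_new = M × F_new/F_old = 657000 × 830/410.)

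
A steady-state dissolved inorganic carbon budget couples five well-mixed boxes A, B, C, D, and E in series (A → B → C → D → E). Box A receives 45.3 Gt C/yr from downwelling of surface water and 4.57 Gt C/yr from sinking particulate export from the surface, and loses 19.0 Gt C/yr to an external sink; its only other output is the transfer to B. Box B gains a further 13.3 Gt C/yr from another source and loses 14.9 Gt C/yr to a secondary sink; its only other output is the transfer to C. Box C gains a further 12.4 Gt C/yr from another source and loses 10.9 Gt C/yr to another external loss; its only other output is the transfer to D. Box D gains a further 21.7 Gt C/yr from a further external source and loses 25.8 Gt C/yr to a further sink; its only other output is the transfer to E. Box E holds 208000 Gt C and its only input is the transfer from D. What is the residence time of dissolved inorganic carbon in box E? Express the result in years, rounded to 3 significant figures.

7800 yr

Box A: F(A→B) = (45.3 + 4.57) − 19.0 = 30.870 Gt C/yr.
Box B: F(B→C) = (30.870 + 13.3) − 14.9 = 29.270 Gt C/yr.
Box C: F(C→D) = (29.270 + 12.4) − 10.9 = 30.770 Gt C/yr.
Box D: F(D→E) = (30.770 + 21.7) − 25.8 = 26.670 Gt C/yr.
Box E throughput = its input = 26.670 Gt C/yr; τ = 208000 / 26.670 = 7799 yr.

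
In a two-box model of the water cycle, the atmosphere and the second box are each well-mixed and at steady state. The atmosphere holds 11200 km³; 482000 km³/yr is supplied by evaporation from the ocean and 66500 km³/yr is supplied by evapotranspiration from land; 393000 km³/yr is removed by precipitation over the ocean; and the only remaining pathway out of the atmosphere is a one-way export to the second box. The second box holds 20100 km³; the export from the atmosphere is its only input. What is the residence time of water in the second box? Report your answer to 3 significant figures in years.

Balance the atmosphere: ΣF_in = 482000 + 66500 = 548500 km³/yr.
Export to the second box = ΣF_in − (393000) = 155500 km³/yr.
At steady state the output of the second box equals its input, 155500 km³/yr.
τ = M / F = 20100 / 155500 = 0.1293 yr.

0.129 yr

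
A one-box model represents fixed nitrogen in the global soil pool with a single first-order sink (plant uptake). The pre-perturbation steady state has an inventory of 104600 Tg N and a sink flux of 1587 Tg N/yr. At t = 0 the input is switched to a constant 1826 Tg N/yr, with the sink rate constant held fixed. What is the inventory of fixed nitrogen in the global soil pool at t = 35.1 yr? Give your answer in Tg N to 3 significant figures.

τ = M₀/F₀ = 104600/1587 = 65.91 yr; rate constant k = 1/τ.
New steady state M_∞ = F₁/k = F₁·τ = 1826 × 65.91 = 120350 Tg N.
M(t) = M_∞ + (M₀ − M_∞)·e^(−t/τ); t/τ = 35.1/65.91 = 0.5325, so e^(−t/τ) = 0.5871.
M(t) = 120350 − 15750 × 0.5871 = 111100 Tg N.

111000 Tg N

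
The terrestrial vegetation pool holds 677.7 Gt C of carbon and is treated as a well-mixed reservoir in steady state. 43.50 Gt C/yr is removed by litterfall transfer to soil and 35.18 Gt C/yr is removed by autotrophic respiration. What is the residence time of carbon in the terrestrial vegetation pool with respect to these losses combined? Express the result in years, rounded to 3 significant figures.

Total removal = 43.50 + 35.18 = 78.680 Gt C/yr.
τ = M / ΣF_out = 677.7 / 78.680 = 8.613 yr.

8.61 yr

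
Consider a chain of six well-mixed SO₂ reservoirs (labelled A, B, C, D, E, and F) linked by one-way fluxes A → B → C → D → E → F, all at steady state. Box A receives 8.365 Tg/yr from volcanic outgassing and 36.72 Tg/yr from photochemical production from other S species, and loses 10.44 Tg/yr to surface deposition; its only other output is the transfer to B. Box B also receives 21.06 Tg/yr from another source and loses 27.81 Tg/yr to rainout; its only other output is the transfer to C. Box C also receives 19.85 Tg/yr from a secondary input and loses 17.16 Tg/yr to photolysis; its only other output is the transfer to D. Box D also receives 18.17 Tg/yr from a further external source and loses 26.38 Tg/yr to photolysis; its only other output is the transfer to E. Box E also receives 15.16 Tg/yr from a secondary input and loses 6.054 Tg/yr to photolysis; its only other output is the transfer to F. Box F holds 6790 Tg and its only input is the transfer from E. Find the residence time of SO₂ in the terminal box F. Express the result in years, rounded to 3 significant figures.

216 yr

Box A: F(A→B) = (8.365 + 36.72) − 10.44 = 34.645 Tg/yr.
Box B: F(B→C) = (34.645 + 21.06) − 27.81 = 27.895 Tg/yr.
Box C: F(C→D) = (27.895 + 19.85) − 17.16 = 30.585 Tg/yr.
Box D: F(D→E) = (30.585 + 18.17) − 26.38 = 22.375 Tg/yr.
Box E: F(E→F) = (22.375 + 15.16) − 6.054 = 31.481 Tg/yr.
Box F throughput = its input = 31.481 Tg/yr; τ = 6790 / 31.481 = 215.7 yr.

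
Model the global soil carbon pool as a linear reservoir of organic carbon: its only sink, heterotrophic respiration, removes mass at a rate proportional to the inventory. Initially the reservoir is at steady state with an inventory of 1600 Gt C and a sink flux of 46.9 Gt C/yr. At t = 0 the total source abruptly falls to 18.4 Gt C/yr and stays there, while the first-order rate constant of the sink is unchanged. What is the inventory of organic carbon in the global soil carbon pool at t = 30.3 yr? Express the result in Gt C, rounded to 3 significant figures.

Residence time τ = M₀/F₀ = 34.12 yr. The eventual steady state is M_∞ = M₀·(F₁/F₀) = 1600 × 18.4/46.9 = 627.72 Gt C.
The anomaly ΔM(t) = M(t) − M_∞ decays as ΔM₀·e^(−t/τ) with ΔM₀ = 1600 − 627.72 = 972.3 Gt C.
At t = 30.3 yr, e^(−t/τ) = e^(−0.8882) = 0.4114, so ΔM = 400.0 Gt C and M = 627.72 + 400.0 = 1027.7 Gt C.

1030 Gt C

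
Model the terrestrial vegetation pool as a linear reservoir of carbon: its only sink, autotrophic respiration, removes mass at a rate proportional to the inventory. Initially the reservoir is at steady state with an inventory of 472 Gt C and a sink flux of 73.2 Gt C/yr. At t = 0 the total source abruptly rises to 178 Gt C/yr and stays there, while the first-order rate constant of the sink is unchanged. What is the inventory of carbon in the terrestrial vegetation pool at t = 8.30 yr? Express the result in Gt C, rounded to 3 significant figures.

The sink rate constant is k = F₀/M₀ = 73.2/472 = 0.1551 yr⁻¹.
Solving dM/dt = F₁ − kM with M(0) = M₀ gives M(t) = F₁/k + (M₀ − F₁/k)·e^(−kt).
F₁/k = 178/0.1551 = 1147.8 Gt C; kt = 0.1551 × 8.30 = 1.287, e^(−kt) = 0.2760.
M(8.30) = 1147.8 + (472 − 1147.8) × 0.2760 = 1147.8 − 186.5 = 961.22 Gt C.

961 Gt C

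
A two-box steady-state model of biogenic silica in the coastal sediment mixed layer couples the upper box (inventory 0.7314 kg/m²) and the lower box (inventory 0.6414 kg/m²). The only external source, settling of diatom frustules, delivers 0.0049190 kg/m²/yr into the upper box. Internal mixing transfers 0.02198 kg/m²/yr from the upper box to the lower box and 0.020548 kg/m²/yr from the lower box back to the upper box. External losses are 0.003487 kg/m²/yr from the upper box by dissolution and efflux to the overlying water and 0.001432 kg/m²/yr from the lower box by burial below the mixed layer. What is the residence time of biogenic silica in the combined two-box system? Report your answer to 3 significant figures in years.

279 yr

Residence time in the combined system uses the total inventory and the total *external* removal — internal exchanges between the two boxes cancel.
M_total = 0.7314 + 0.6414 = 1.3728 kg/m².
ΣF_external_out = 0.003487 + 0.001432 = 0.0049190 kg/m²/yr.
τ = M_total / ΣF_ext = 1.3728 / 0.0049190 = 279.1 yr.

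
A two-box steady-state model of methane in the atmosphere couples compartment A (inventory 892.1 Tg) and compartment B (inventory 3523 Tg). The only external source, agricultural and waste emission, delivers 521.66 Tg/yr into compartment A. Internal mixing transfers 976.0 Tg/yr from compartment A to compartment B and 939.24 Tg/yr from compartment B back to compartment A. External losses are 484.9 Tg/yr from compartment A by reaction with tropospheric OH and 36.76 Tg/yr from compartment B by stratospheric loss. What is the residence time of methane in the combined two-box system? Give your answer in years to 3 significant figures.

8.46 yr

For the system as a whole, the A↔B exchange is internal and contributes nothing to the throughput; only the external sinks remove mass.
M_total = 892.1 + 3523 = 4415.1 Tg.
ΣF_external_out = 484.9 + 36.76 = 521.66 Tg/yr.
τ = M_total / ΣF_ext = 4415.1 / 521.66 = 8.464 yr.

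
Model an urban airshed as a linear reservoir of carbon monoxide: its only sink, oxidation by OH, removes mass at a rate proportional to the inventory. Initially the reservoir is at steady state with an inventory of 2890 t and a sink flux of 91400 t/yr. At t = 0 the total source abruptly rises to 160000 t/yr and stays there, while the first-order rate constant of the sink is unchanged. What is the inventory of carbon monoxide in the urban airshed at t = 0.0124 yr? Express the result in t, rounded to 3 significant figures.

3590 t

τ = M₀/F₀ = 2890/91400 = 0.03162 yr; rate constant k = 1/τ.
New steady state M_∞ = F₁/k = F₁·τ = 160000 × 0.03162 = 5059.1 t.
M(t) = M_∞ + (M₀ − M_∞)·e^(−t/τ); t/τ = 0.0124/0.03162 = 0.3922, so e^(−t/τ) = 0.6756.
M(t) = 5059.1 − 2169 × 0.6756 = 3593.7 t.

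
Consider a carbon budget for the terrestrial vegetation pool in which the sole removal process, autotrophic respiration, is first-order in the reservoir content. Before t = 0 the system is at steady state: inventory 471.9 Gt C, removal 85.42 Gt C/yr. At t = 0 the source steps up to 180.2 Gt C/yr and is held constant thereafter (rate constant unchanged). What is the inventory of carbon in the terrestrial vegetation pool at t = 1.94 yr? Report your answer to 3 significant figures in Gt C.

Residence time τ = M₀/F₀ = 5.524 yr. The eventual steady state is M_∞ = M₀·(F₁/F₀) = 471.9 × 180.2/85.42 = 995.51 Gt C.
The anomaly ΔM(t) = M(t) − M_∞ decays as ΔM₀·e^(−t/τ) with ΔM₀ = 471.9 − 995.51 = −523.6 Gt C.
At t = 1.94 yr, e^(−t/τ) = e^(−0.3512) = 0.7039, so ΔM = −368.6 Gt C and M = 995.51 − 368.6 = 626.96 Gt C.

627 Gt C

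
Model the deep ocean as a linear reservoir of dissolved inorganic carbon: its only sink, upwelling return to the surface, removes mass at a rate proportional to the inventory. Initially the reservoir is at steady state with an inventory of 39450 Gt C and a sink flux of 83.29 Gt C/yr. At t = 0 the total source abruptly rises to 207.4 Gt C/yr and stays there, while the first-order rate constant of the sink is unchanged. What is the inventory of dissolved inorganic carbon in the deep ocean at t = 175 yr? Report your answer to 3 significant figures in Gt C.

The sink rate constant is k = F₀/M₀ = 83.29/39450 = 0.002111 yr⁻¹.
Solving dM/dt = F₁ − kM with M(0) = M₀ gives M(t) = F₁/k + (M₀ − F₁/k)·e^(−kt).
F₁/k = 207.4/0.002111 = 98234 Gt C; kt = 0.002111 × 175 = 0.3695, e^(−kt) = 0.6911.
M(175) = 98234 + (39450 − 98234) × 0.6911 = 98234 − 40630 = 57609 Gt C.

57600 Gt C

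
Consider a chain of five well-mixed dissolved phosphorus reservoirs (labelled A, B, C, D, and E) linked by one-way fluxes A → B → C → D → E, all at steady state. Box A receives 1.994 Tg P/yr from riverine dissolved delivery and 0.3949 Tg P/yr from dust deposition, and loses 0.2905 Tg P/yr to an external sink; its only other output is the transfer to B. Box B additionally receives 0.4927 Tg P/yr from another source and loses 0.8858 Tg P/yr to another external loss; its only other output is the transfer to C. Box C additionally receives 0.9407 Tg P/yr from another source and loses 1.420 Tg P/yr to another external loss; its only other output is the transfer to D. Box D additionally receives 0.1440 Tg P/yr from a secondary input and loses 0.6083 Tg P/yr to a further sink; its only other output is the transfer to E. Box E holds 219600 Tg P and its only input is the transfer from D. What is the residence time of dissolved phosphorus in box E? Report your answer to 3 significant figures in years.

Box A: F(A→B) = (1.994 + 0.3949) − 0.2905 = 2.0984 Tg P/yr.
Box B: F(B→C) = (2.0984 + 0.4927) − 0.8858 = 1.7053 Tg P/yr.
Box C: F(C→D) = (1.7053 + 0.9407) − 1.420 = 1.2260 Tg P/yr.
Box D: F(D→E) = (1.2260 + 0.1440) − 0.6083 = 0.76170 Tg P/yr.
Box E throughput = its input = 0.76170 Tg P/yr; τ = 219600 / 0.76170 = 288300 yr.

288000 yr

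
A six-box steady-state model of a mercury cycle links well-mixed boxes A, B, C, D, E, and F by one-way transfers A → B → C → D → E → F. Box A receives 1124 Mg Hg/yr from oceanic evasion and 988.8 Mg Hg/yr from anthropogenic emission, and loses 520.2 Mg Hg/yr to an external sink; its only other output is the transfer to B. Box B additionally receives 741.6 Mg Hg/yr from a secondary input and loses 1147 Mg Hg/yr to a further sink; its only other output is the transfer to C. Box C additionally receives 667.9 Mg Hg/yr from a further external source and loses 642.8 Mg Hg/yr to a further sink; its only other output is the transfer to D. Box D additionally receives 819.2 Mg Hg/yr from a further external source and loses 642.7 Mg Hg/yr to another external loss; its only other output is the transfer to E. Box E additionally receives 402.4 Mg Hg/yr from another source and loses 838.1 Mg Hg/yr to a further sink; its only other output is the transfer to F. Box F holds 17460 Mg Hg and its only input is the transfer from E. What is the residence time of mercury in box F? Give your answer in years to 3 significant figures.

18.3 yr

Box A: F(A→B) = (1124 + 988.8) − 520.2 = 1592.6 Mg Hg/yr.
Box B: F(B→C) = (1592.6 + 741.6) − 1147 = 1187.2 Mg Hg/yr.
Box C: F(C→D) = (1187.2 + 667.9) − 642.8 = 1212.3 Mg Hg/yr.
Box D: F(D→E) = (1212.3 + 819.2) − 642.7 = 1388.8 Mg Hg/yr.
Box E: F(E→F) = (1388.8 + 402.4) − 838.1 = 953.10 Mg Hg/yr.
Box F throughput = its input = 953.10 Mg Hg/yr; τ = 17460 / 953.10 = 18.32 yr.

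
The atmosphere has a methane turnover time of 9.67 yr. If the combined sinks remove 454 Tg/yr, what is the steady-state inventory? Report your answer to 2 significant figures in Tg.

τ = M/F ⇒ M = τ × F = 9.67 × 454 = 4390 Tg.

4400 Tg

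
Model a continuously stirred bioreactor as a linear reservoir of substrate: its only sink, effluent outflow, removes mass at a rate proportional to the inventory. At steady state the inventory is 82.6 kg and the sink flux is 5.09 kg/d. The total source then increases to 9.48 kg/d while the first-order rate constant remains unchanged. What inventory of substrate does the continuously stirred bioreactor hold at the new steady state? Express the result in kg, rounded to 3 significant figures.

Rate constant k = F/M = 5.09 / 82.6 = 0.06162 d⁻¹.
At the new steady state, source = k·M_new ⇒ M_new = 9.48 / 0.06162 = 153.8 kg.
(Equivalently M_new = M × F_new/F_old = 82.6 × 9.48/5.09.)

154 kg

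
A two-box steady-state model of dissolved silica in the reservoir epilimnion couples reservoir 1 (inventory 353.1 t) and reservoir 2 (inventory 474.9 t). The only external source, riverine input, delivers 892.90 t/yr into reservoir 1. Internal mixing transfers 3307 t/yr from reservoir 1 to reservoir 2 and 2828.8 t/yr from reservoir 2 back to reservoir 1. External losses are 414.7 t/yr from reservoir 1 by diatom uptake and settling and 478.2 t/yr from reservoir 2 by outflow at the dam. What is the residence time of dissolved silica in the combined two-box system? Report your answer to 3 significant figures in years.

0.927 yr

Residence time in the combined system uses the total inventory and the total *external* removal — internal exchanges between the two boxes cancel.
M_total = 353.1 + 474.9 = 828.00 t.
ΣF_external_out = 414.7 + 478.2 = 892.90 t/yr.
τ = M_total / ΣF_ext = 828.00 / 892.90 = 0.9273 yr.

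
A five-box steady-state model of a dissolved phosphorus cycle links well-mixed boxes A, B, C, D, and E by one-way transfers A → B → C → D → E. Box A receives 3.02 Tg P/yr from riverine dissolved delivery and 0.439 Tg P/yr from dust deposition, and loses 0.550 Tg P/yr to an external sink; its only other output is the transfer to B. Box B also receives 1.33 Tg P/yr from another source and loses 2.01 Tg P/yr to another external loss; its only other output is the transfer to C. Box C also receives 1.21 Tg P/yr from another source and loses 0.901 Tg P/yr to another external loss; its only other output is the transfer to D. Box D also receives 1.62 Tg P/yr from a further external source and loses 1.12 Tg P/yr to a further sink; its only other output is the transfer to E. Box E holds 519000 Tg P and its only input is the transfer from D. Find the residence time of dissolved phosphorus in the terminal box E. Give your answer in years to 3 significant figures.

Box A: F(A→B) = (3.02 + 0.439) − 0.550 = 2.9090 Tg P/yr.
Box B: F(B→C) = (2.9090 + 1.33) − 2.01 = 2.2290 Tg P/yr.
Box C: F(C→D) = (2.2290 + 1.21) − 0.901 = 2.5380 Tg P/yr.
Box D: F(D→E) = (2.5380 + 1.62) − 1.12 = 3.0380 Tg P/yr.
Box E throughput = its input = 3.0380 Tg P/yr; τ = 519000 / 3.0380 = 170800 yr.

171000 yr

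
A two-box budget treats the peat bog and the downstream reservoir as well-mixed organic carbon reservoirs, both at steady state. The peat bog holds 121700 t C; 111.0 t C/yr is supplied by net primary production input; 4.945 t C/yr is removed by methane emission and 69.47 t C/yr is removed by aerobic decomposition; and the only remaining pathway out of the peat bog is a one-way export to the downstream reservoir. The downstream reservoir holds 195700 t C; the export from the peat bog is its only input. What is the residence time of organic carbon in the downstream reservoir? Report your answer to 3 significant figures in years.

Balance the peat bog: ΣF_in = 111.00 t C/yr.
Export to the downstream reservoir = ΣF_in − (4.945 + 69.47) = 36.585 t C/yr.
At steady state the output of the downstream reservoir equals its input, 36.585 t C/yr.
τ = M / F = 195700 / 36.585 = 5349 yr.

5350 yr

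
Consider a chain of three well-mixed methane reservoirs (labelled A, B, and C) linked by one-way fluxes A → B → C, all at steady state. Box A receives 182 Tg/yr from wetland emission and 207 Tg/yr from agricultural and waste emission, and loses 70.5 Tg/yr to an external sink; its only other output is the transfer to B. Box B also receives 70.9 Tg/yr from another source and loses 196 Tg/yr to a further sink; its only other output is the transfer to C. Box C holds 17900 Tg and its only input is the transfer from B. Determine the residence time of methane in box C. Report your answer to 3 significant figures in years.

Box A: F(A→B) = (182 + 207) − 70.5 = 318.50 Tg/yr.
Box B: F(B→C) = (318.50 + 70.9) − 196 = 193.40 Tg/yr.
Box C throughput = its input = 193.40 Tg/yr; τ = 17900 / 193.40 = 92.55 yr.

92.6 yr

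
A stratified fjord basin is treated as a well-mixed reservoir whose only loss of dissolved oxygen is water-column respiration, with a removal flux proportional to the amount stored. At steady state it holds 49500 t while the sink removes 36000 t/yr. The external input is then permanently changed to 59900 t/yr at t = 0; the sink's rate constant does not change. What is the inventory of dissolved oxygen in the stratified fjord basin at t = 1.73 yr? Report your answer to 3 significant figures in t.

Residence time τ = M₀/F₀ = 1.375 yr. The eventual steady state is M_∞ = M₀·(F₁/F₀) = 49500 × 59900/36000 = 82362 t.
The anomaly ΔM(t) = M(t) − M_∞ decays as ΔM₀·e^(−t/τ) with ΔM₀ = 49500 − 82362 = −32860 t.
At t = 1.73 yr, e^(−t/τ) = e^(−1.258) = 0.2842, so ΔM = −9339 t and M = 82362 − 9339 = 73024 t.

73000 t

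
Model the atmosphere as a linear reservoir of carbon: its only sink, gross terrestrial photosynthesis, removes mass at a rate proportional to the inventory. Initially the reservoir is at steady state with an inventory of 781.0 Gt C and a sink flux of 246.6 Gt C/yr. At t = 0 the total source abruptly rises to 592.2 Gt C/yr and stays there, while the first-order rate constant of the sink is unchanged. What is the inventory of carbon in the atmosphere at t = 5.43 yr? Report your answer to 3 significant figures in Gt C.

Residence time τ = M₀/F₀ = 3.167 yr. The eventual steady state is M_∞ = M₀·(F₁/F₀) = 781.0 × 592.2/246.6 = 1875.5 Gt C.
The anomaly ΔM(t) = M(t) − M_∞ decays as ΔM₀·e^(−t/τ) with ΔM₀ = 781.0 − 1875.5 = −1095 Gt C.
At t = 5.43 yr, e^(−t/τ) = e^(−1.715) = 0.1801, so ΔM = −197.1 Gt C and M = 1875.5 − 197.1 = 1678.5 Gt C.

1680 Gt C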